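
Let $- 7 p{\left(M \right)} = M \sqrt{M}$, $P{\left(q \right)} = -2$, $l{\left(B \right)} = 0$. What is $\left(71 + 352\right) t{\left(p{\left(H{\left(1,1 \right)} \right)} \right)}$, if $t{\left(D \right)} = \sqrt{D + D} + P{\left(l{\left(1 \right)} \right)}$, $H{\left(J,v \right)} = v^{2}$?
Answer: $-846 + \frac{423 i \sqrt{14}}{7} \approx -846.0 + 226.1 i$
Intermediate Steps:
$p{\left(M \right)} = - \frac{M^{\frac{3}{2}}}{7}$ ($p{\left(M \right)} = - \frac{M \sqrt{M}}{7} = - \frac{M^{\frac{3}{2}}}{7}$)
$t{\left(D \right)} = -2 + \sqrt{2} \sqrt{D}$ ($t{\left(D \right)} = \sqrt{D + D} - 2 = \sqrt{2 D} - 2 = \sqrt{2} \sqrt{D} - 2 = -2 + \sqrt{2} \sqrt{D}$)
$\left(71 + 352\right) t{\left(p{\left(H{\left(1,1 \right)} \right)} \right)} = \left(71 + 352\right) \left(-2 + \sqrt{2} \sqrt{- \frac{\left(1^{2}\right)^{\frac{3}{2}}}{7}}\right) = 423 \left(-2 + \sqrt{2} \sqrt{- \frac{1^{\frac{3}{2}}}{7}}\right) = 423 \left(-2 + \sqrt{2} \sqrt{\left(- \frac{1}{7}\right) 1}\right) = 423 \left(-2 + \sqrt{2} \sqrt{- \frac{1}{7}}\right) = 423 \left(-2 + \sqrt{2} \frac{i \sqrt{7}}{7}\right) = 423 \left(-2 + \frac{i \sqrt{14}}{7}\right) = -846 + \frac{423 i \sqrt{14}}{7}$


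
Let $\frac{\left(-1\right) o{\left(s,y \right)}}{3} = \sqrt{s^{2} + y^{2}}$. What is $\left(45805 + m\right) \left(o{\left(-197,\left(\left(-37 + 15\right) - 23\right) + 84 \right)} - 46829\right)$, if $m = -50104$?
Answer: $201317871 + 12897 \sqrt{40330} \approx 2.0391 \cdot 10^{8}$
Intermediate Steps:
$o{\left(s,y \right)} = - 3 \sqrt{s^{2} + y^{2}}$
$\left(45805 + m\right) \left(o{\left(-197,\left(\left(-37 + 15\right) - 23\right) + 84 \right)} - 46829\right) = \left(45805 - 50104\right) \left(- 3 \sqrt{\left(-197\right)^{2} + \left(\left(\left(-37 + 15\right) - 23\right) + 84\right)^{2}} - 46829\right) = - 4299 \left(- 3 \sqrt{38809 + \left(\left(-22 - 23\right) + 84\right)^{2}} - 46829\right) = - 4299 \left(- 3 \sqrt{38809 + \left(-45 + 84\right)^{2}} - 46829\right) = - 4299 \left(- 3 \sqrt{38809 + 39^{2}} - 46829\right) = - 4299 \left(- 3 \sqrt{38809 + 1521} - 46829\right) = - 4299 \left(- 3 \sqrt{40330} - 46829\right) = - 4299 \left(-46829 - 3 \sqrt{40330}\right) = 201317871 + 12897 \sqrt{40330}$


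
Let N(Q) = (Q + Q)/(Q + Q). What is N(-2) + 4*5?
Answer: 21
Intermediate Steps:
N(Q) = 1 (N(Q) = (2*Q)/((2*Q)) = (2*Q)*(1/(2*Q)) = 1)
N(-2) + 4*5 = 1 + 4*5 = 1 + 20 = 21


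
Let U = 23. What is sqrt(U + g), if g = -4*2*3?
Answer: I ≈ 1.0*I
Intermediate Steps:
g = -24 (g = -8*3 = -24)
sqrt(U + g) = sqrt(23 - 24) = sqrt(-1) = I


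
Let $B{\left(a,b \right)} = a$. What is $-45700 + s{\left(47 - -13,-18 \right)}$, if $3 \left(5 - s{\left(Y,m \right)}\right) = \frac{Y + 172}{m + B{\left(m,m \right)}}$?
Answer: $- \frac{1233707}{27} \approx -45693.0$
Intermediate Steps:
$s{\left(Y,m \right)} = 5 - \frac{172 + Y}{6 m}$ ($s{\left(Y,m \right)} = 5 - \frac{\left(Y + 172\right) \frac{1}{m + m}}{3} = 5 - \frac{\left(172 + Y\right) \frac{1}{2 m}}{3} = 5 - \frac{\frac{1}{2} \frac{1}{m} \left(172 + Y\right)}{3} = 5 - \frac{172 + Y}{6 m}$)
$-45700 + s{\left(47 - -13,-18 \right)} = -45700 + \frac{-172 - \left(47 - -13\right) + 30 \left(-18\right)}{6 \left(-18\right)} = -45700 + \frac{1}{6} \left(- \frac{1}{18}\right) \left(-172 - \left(47 + 13\right) - 540\right) = -45700 + \frac{1}{6} \left(- \frac{1}{18}\right) \left(-172 - 60 - 540\right) = -45700 + \frac{1}{6} \left(- \frac{1}{18}\right) \left(-772\right) = -45700 + \frac{193}{27} = - \frac{1233707}{27}$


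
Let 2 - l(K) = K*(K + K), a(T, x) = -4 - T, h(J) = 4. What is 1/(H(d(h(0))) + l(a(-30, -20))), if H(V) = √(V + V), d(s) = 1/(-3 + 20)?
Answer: -11475/15491249 - √34/30982498 ≈ -0.00074093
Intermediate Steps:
d(s) = 1/17
l(K) = 2 - 2*K² (l(K) = 2 - K*(K + K) = 2 - K*2*K = 2 - 2*K²)
H(V) = √2*√V (H(V) = √(2*V) = √2*√V)
1/(H(d(h(0))) + l(a(-30, -20))) = 1/(√2*√(1/17) + (2 - 2*(-4 - 1*(-30))²)) = 1/(√2*(√17/17) + (2 - 2*(-4 + 30)²)) = 1/(√34/17 + (2 - 2*26²)) = 1/(√34/17 + (2 - 2*676)) = 1/(√34/17 + (2 - 1352)) = 1/(√34/17 - 1350) = 1/(-1350 + √34/17)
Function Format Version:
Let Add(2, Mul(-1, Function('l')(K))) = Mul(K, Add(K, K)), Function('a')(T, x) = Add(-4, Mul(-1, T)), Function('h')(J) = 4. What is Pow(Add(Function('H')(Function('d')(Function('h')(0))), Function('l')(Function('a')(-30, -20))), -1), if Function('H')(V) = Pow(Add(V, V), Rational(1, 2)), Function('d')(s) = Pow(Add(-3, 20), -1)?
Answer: Add(Rational(-11475, 15491249), Mul(Rational(-1, 30982498), Pow(34, Rational(1, 2)))) ≈ -0.00074093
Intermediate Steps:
Function('d')(s) = Rational(1, 17) (Function('d')(s) = Pow(17, -1) = Rational(1, 17))
Function('l')(K) = Add(2, Mul(-2, Pow(K, 2))) (Function('l')(K) = Add(2, Mul(-1, Mul(K, Add(K, K)))) = Add(2, Mul(-1, Mul(K, Mul(2, K)))) = Add(2, Mul(-1, Mul(2, Pow(K, 2)))) = Add(2, Mul(-2, Pow(K, 2))))
Function('H')(V) = Mul(Pow(2, Rational(1, 2)), Pow(V, Rational(1, 2))) (Function('H')(V) = Pow(Mul(2, V), Rational(1, 2)) = Mul(Pow(2, Rational(1, 2)), Pow(V, Rational(1, 2))))
Pow(Add(Function('H')(Function('d')(Function('h')(0))), Function('l')(Function('a')(-30, -20))), -1) = Pow(Add(Mul(Pow(2, Rational(1, 2)), Pow(Rational(1, 17), Rational(1, 2))), Add(2, Mul(-2, Pow(Add(-4, Mul(-1, -30)), 2)))), -1) = Pow(Add(Mul(Pow(2, Rational(1, 2)), Mul(Rational(1, 17), Pow(17, Rational(1, 2)))), Add(2, Mul(-2, Pow(Add(-4, 30), 2)))), -1) = Pow(Add(Mul(Rational(1, 17), Pow(34, Rational(1, 2))), Add(2, Mul(-2, Pow(26, 2)))), -1) = Pow(Add(Mul(Rational(1, 17), Pow(34, Rational(1, 2))), Add(2, Mul(-2, 676))), -1) = Pow(Add(Mul(Rational(1, 17), Pow(34, Rational(1, 2))), Add(2, -1352)), -1) = Pow(Add(Mul(Rational(1, 17), Pow(34, Rational(1, 2))), -1350), -1) = Pow(Add(-1350, Mul(Rational(1, 17), Pow(34, Rational(1, 2)))), -1)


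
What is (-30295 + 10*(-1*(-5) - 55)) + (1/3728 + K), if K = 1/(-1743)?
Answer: -200102955665/6497904 ≈ -30795.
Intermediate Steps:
K = -1/1743 ≈ -0.00057372
(-30295 + 10*(-1*(-5) - 55)) + (1/3728 + K) = (-30295 + 10*(-1*(-5) - 55)) + (1/3728 - 1/1743) = (-30295 + 10*(5 - 55)) + (1/3728 - 1/1743) = (-30295 + 10*(-50)) - 1985/6497904 = (-30295 - 500) - 1985/6497904 = -30795 - 1985/6497904 = -200102955665/6497904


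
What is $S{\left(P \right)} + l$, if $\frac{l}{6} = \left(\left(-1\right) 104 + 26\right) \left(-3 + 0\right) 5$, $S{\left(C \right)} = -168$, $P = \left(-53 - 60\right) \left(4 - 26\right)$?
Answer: $6852$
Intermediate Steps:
$P = 2486$ ($P = \left(-113\right) \left(-22\right) = 2486$)
$l = 7020$ ($l = 6 \left(\left(-1\right) 104 + 26\right) \left(-3 + 0\right) 5 = 6 \left(-104 + 26\right) \left(\left(-3\right) 5\right) = 6 \left(\left(-78\right) \left(-15\right)\right) = 6 \cdot 1170 = 7020$)
$S{\left(P \right)} + l = -168 + 7020 = 6852$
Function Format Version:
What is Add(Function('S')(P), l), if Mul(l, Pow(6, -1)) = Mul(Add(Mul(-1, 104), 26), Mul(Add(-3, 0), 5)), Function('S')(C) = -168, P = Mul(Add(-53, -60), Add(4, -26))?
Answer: 6852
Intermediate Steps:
P = 2486 (P = Mul(-113, -22) = 2486)
l = 7020 (l = Mul(6, Mul(Add(Mul(-1, 104), 26), Mul(Add(-3, 0), 5))) = Mul(6, Mul(Add(-104, 26), Mul(-3, 5))) = Mul(6, Mul(-78, -15)) = Mul(6, 1170) = 7020)
Add(Function('S')(P), l) = Add(-168, 7020) = 6852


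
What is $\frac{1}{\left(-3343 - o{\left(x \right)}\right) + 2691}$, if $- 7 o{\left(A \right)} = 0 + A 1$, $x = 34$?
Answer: $- \frac{7}{4530} \approx -0.0015453$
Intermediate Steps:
$o{\left(A \right)} = - \frac{A}{7}$ ($o{\left(A \right)} = - \frac{0 + A 1}{7} = - \frac{0 + A}{7} = - \frac{A}{7}$)
$\frac{1}{\left(-3343 - o{\left(x \right)}\right) + 2691} = \frac{1}{\left(-3343 - \left(- \frac{1}{7}\right) 34\right) + 2691} = \frac{1}{\left(-3343 - - \frac{34}{7}\right) + 2691} = \frac{1}{\left(-3343 + \frac{34}{7}\right) + 2691} = \frac{1}{- \frac{23367}{7} + 2691} = \frac{1}{- \frac{4530}{7}} = - \frac{7}{4530}$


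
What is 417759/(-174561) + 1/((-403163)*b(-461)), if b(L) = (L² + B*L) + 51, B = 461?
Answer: -2863224577376/1196401119531 ≈ -2.3932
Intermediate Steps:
b(L) = 51 + L² + 461*L (b(L) = (L² + 461*L) + 51 = 51 + L² + 461*L)
417759/(-174561) + 1/((-403163)*b(-461)) = 417759/(-174561) + 1/((-403163)*(51 + (-461)² + 461*(-461))) = 417759*(-1/174561) - 1/(403163*(51 + 212521 - 212521)) = -139253/58187 - 1/403163/51 = -139253/58187 - 1/403163*1/51 = -139253/58187 - 1/20561313 = -2863224577376/1196401119531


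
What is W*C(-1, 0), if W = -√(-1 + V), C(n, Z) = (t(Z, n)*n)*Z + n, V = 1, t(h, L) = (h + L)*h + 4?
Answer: 0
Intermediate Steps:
t(h, L) = 4 + h*(L + h) (t(h, L) = (L + h)*h + 4 = h*(L + h) + 4 = 4 + h*(L + h))
C(n, Z) = n + Z*n*(4 + Z² + Z*n) (C(n, Z) = ((4 + Z² + n*Z)*n)*Z + n = ((4 + Z² + Z*n)*n)*Z + n = (n*(4 + Z² + Z*n))*Z + n = Z*n*(4 + Z² + Z*n) + n = n + Z*n*(4 + Z² + Z*n))
W = 0 (W = -√(-1 + 1) = -√0 = -1*0 = 0)
W*C(-1, 0) = 0*(-(1 + 0*(4 + 0² + 0*(-1)))) = 0*(-(1 + 0*(4 + 0 + 0))) = 0*(-(1 + 0*4)) = 0*(-(1 + 0)) = 0*(-1*1) = 0*(-1) = 0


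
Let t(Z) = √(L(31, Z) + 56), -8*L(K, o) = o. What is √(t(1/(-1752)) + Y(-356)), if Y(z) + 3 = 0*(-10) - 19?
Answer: √(-16882272 + 438*√171892443)/876 ≈ 3.8101*I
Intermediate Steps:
Y(z) = -22 (Y(z) = -3 + (0*(-10) - 19) = -3 + (0 - 19) = -3 - 19 = -22)
L(K, o) = -o/8
t(Z) = √(56 - Z/8) (t(Z) = √(-Z/8 + 56) = √(56 - Z/8))
√(t(1/(-1752)) + Y(-356)) = √(√(896 - 2/(-1752))/4 - 22) = √(√(896 - 2*(-1/1752))/4 - 22) = √(√(896 + 1/876)/4 - 22) = √(√(784897/876)/4 - 22) = √((√171892443/438)/4 - 22) = √(√171892443/1752 - 22) = √(-22 + √171892443/1752)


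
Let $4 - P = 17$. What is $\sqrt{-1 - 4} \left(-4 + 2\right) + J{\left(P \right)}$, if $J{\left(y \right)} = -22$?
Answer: $-22 - 2 i \sqrt{5} \approx -22.0 - 4.4721 i$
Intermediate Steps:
$P = -13$ ($P = 4 - 17 = -13$)
$\sqrt{-1 - 4} \left(-4 + 2\right) + J{\left(P \right)} = \sqrt{-1 - 4} \left(-4 + 2\right) - 22 = \sqrt{-5} \left(-2\right) - 22 = i \sqrt{5} \left(-2\right) - 22 = - 2 i \sqrt{5} - 22 = -22 - 2 i \sqrt{5}$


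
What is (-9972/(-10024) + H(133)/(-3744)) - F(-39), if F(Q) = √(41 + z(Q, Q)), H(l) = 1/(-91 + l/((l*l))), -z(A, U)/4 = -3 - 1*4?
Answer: 56478942041/56773289664 - √69 ≈ -7.3118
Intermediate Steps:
z(A, U) = 28 (z(A, U) = -4*(-3 - 1*4) = -4*(-3 - 4) = -4*(-7) = 28)
H(l) = 1/(-91 + 1/l) (H(l) = 1/(-91 + l/(l²)) = 1/(-91 + l/l²) = 1/(-91 + 1/l))
F(Q) = √69 (F(Q) = √(41 + 28) = √69)
(-9972/(-10024) + H(133)/(-3744)) - F(-39) = (-9972/(-10024) - 1*133/(-1 + 91*133)/(-3744)) - √69 = (-9972*(-1/10024) - 1*133/(-1 + 12103)*(-1/3744)) - √69 = (2493/2506 - 1*133/12102*(-1/3744)) - √69 = (2493/2506 - 1*133*1/12102*(-1/3744)) - √69 = (2493/2506 - 133/12102*(-1/3744)) - √69 = (2493/2506 + 133/45309888) - √69 = 56478942041/56773289664 - √69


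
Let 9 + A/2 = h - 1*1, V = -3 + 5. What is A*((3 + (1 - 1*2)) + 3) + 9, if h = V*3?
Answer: -31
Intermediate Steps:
V = 2
h = 6 (h = 2*3 = 6)
A = -8 (A = -18 + 2*(6 - 1*1) = -18 + 2*(6 - 1) = -18 + 2*5 = -18 + 10 = -8)
A*((3 + (1 - 1*2)) + 3) + 9 = -8*((3 + (1 - 1*2)) + 3) + 9 = -8*((3 + (1 - 2)) + 3) + 9 = -8*((3 - 1) + 3) + 9 = -8*(2 + 3) + 9 = -8*5 + 9 = -40 + 9 = -31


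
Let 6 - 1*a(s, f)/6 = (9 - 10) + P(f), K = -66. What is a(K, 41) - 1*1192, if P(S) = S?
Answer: -1396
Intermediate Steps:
a(s, f) = 42 - 6*f (a(s, f) = 36 - 6*((9 - 10) + f) = 36 - 6*(-1 + f) = 36 + (6 - 6*f) = 42 - 6*f)
a(K, 41) - 1*1192 = (42 - 6*41) - 1*1192 = (42 - 246) - 1192 = -204 - 1192 = -1396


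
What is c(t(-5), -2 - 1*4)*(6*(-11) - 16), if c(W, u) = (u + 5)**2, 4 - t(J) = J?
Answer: -82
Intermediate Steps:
t(J) = 4 - J
c(W, u) = (5 + u)**2
c(t(-5), -2 - 1*4)*(6*(-11) - 16) = (5 + (-2 - 1*4))**2*(6*(-11) - 16) = (5 + (-2 - 4))**2*(-66 - 16) = (5 - 6)**2*(-82) = (-1)**2*(-82) = 1*(-82) = -82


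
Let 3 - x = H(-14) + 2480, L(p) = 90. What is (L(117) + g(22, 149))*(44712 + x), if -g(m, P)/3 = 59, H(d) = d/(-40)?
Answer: -73488291/20 ≈ -3.6744e+6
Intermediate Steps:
H(d) = -d/40 (H(d) = d*(-1/40) = -d/40)
g(m, P) = -177 (g(m, P) = -3*59 = -177)
x = -49547/20 (x = 3 - (-1/40*(-14) + 2480) = 3 - (7/20 + 2480) = 3 - 1*49607/20 = 3 - 49607/20 = -49547/20 ≈ -2477.4)
(L(117) + g(22, 149))*(44712 + x) = (90 - 177)*(44712 - 49547/20) = -87*844693/20 = -73488291/20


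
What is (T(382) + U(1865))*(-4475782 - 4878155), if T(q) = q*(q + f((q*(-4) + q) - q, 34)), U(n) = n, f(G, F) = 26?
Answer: -1475312297577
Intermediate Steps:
T(q) = q*(26 + q) (T(q) = q*(q + 26) = q*(26 + q))
(T(382) + U(1865))*(-4475782 - 4878155) = (382*(26 + 382) + 1865)*(-4475782 - 4878155) = (382*408 + 1865)*(-9353937) = (155856 + 1865)*(-9353937) = 157721*(-9353937) = -1475312297577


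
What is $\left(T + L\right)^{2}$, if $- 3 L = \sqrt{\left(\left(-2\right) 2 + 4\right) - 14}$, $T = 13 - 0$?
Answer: $\frac{\left(39 - i \sqrt{14}\right)^{2}}{9} \approx 167.44 - 32.428 i$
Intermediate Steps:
$T = 13$ ($T = 13 + 0 = 13$)
$L = - \frac{i \sqrt{14}}{3}$ ($L = - \frac{\sqrt{\left(\left(-2\right) 2 + 4\right) - 14}}{3} = - \frac{\sqrt{\left(-4 + 4\right) - 14}}{3} = - \frac{\sqrt{0 - 14}}{3} = - \frac{\sqrt{-14}}{3} = - \frac{i \sqrt{14}}{3} \approx - 1.2472 i$)
$\left(T + L\right)^{2} = \left(13 - \frac{i \sqrt{14}}{3}\right)^{2}$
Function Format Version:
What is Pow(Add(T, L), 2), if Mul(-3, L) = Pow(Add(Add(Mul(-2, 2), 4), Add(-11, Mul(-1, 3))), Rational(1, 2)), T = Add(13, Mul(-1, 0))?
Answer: Mul(Rational(1, 9), Pow(Add(39, Mul(-1, I, Pow(14, Rational(1, 2)))), 2)) ≈ Add(167.44, Mul(-32.428, I))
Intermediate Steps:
T = 13 (T = Add(13, 0) = 13)
L = Mul(Rational(-1, 3), I, Pow(14, Rational(1, 2))) (L = Mul(Rational(-1, 3), Pow(Add(Add(Mul(-2, 2), 4), Add(-11, Mul(-1, 3))), Rational(1, 2))) = Mul(Rational(-1, 3), Pow(Add(Add(-4, 4), Add(-11, -3)), Rational(1, 2))) = Mul(Rational(-1, 3), Pow(Add(0, -14), Rational(1, 2))) = Mul(Rational(-1, 3), Pow(-14, Rational(1, 2))) = Mul(Rational(-1, 3), Mul(I, Pow(14, Rational(1, 2)))) = Mul(Rational(-1, 3), I, Pow(14, Rational(1, 2))) ≈ Mul(-1.2472, I))
Pow(Add(T, L), 2) = Pow(Add(13, Mul(Rational(-1, 3), I, Pow(14, Rational(1, 2)))), 2)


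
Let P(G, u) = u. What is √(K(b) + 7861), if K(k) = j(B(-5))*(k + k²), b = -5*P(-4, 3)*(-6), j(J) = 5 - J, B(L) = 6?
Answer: I*√329 ≈ 18.138*I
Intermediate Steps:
b = 90 (b = -5*3*(-6) = -15*(-6) = 90)
K(k) = -k - k² (K(k) = (5 - 1*6)*(k + k²) = (5 - 6)*(k + k²) = -(k + k²) = -k - k²)
√(K(b) + 7861) = √(-1*90*(1 + 90) + 7861) = √(-1*90*91 + 7861) = √(-8190 + 7861) = √(-329) = I*√329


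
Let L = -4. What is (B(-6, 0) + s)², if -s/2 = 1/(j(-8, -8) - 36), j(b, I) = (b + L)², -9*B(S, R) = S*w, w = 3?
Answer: 11449/2916 ≈ 3.9263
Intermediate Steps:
B(S, R) = -S/3 (B(S, R) = -S*3/9 = -S/3)
j(b, I) = (-4 + b)² (j(b, I) = (b - 4)² = (-4 + b)²)
s = -1/54 (s = -2/((-4 - 8)² - 36) = -2/((-12)² - 36) = -2/(144 - 36) = -2/108 = -2*1/108 = -1/54 ≈ -0.018519)
(B(-6, 0) + s)² = (-⅓*(-6) - 1/54)² = (2 - 1/54)² = (107/54)² = 11449/2916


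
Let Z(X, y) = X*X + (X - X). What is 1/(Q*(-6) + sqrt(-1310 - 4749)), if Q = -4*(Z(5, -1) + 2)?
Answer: 648/425963 - I*sqrt(6059)/425963 ≈ 0.0015213 - 0.00018274*I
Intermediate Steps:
Z(X, y) = X**2 (Z(X, y) = X**2 + 0 = X**2)
Q = -108 (Q = -4*(5**2 + 2) = -4*(25 + 2) = -4*27 = -108)
1/(Q*(-6) + sqrt(-1310 - 4749)) = 1/(-108*(-6) + sqrt(-1310 - 4749)) = 1/(648 + sqrt(-6059)) = 1/(648 + I*sqrt(6059))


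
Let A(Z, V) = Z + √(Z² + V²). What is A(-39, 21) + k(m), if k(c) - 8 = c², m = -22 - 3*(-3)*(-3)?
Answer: 2370 + 3*√218 ≈ 2414.3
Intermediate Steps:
m = -49 (m = -22 - (-9)*(-3) = -22 - 1*27 = -22 - 27 = -49)
k(c) = 8 + c²
A(Z, V) = Z + √(V² + Z²)
A(-39, 21) + k(m) = (-39 + √(21² + (-39)²)) + (8 + (-49)²) = (-39 + √(441 + 1521)) + (8 + 2401) = (-39 + √1962) + 2409 = (-39 + 3*√218) + 2409 = 2370 + 3*√218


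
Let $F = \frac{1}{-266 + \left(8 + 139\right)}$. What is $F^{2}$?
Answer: $\frac{1}{14161} \approx 7.0616 \cdot 10^{-5}$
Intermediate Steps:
$F = - \frac{1}{119}$ ($F = \frac{1}{-266 + 147} = \frac{1}{-119} = - \frac{1}{119} \approx -0.0084034$)
$F^{2} = \left(- \frac{1}{119}\right)^{2} = \frac{1}{14161}$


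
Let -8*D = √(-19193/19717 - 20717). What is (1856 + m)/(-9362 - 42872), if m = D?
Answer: -928/26117 + I*√8054321192194/8239182224 ≈ -0.035532 + 0.00034445*I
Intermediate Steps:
D = -I*√8054321192194/157736 (D = -√(-19193/19717 - 20717)/8 = -I*√8054321192194/157736 ≈ -17.992*I)
m = -I*√8054321192194/157736 ≈ -17.992*I
(1856 + m)/(-9362 - 42872) = (1856 - I*√8054321192194/157736)/(-9362 - 42872) = (1856 - I*√8054321192194/157736)/(-52234) = (1856 - I*√8054321192194/157736)*(-1/52234) = -928/26117 + I*√8054321192194/8239182224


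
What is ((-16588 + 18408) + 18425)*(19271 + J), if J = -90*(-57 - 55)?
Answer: 594210995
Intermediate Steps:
J = 10080 (J = -90*(-112) = 10080)
((-16588 + 18408) + 18425)*(19271 + J) = ((-16588 + 18408) + 18425)*(19271 + 10080) = (1820 + 18425)*29351 = 20245*29351 = 594210995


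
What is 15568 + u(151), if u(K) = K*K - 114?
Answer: 38255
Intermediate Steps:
u(K) = -114 + K² (u(K) = K² - 114 = -114 + K²)
15568 + u(151) = 15568 + (-114 + 151²) = 15568 + (-114 + 22801) = 15568 + 22687 = 38255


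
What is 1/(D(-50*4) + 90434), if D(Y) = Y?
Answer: 1/90234 ≈ 1.1082e-5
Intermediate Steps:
1/(D(-50*4) + 90434) = 1/(-50*4 + 90434) = 1/(-200 + 90434) = 1/90234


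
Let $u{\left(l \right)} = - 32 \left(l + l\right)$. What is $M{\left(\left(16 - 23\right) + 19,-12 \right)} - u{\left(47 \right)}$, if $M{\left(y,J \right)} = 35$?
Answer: $3043$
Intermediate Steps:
$u{\left(l \right)} = - 64 l$ ($u{\left(l \right)} = - 32 \cdot 2 l = - 64 l$)
$M{\left(\left(16 - 23\right) + 19,-12 \right)} - u{\left(47 \right)} = 35 - \left(-64\right) 47 = 35 - -3008 = 35 + 3008 = 3043$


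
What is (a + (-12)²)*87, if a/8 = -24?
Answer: -4176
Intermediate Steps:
a = -192 (a = 8*(-24) = -192)
(a + (-12)²)*87 = (-192 + (-12)²)*87 = (-192 + 144)*87 = -48*87 = -4176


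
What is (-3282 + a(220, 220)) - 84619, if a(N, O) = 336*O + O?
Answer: -13761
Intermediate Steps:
a(N, O) = 337*O
(-3282 + a(220, 220)) - 84619 = (-3282 + 337*220) - 84619 = (-3282 + 74140) - 84619 = 70858 - 84619 = -13761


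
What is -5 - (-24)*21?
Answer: 499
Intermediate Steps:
-5 - (-24)*21 = -5 - 24*(-21) = -5 + 504 = 499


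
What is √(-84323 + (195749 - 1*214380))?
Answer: I*√102954 ≈ 320.86*I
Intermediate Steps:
√(-84323 + (195749 - 1*214380)) = √(-84323 + (195749 - 214380)) = √(-84323 - 18631) = √(-102954) = I*√102954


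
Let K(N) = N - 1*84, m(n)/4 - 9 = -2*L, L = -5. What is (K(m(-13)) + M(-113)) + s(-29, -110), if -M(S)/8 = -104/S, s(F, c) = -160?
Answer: -19816/113 ≈ -175.36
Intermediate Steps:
m(n) = 76 (m(n) = 36 + 4*(-2*(-5)) = 36 + 4*10 = 36 + 40 = 76)
M(S) = 832/S (M(S) = -(-832)/S = 832/S)
K(N) = -84 + N (K(N) = N - 84 = -84 + N)
(K(m(-13)) + M(-113)) + s(-29, -110) = ((-84 + 76) + 832/(-113)) - 160 = (-8 + 832*(-1/113)) - 160 = (-8 - 832/113) - 160 = -1736/113 - 160 = -19816/113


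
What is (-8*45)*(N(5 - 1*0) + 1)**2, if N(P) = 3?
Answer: -5760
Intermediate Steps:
(-8*45)*(N(5 - 1*0) + 1)**2 = (-8*45)*(3 + 1)**2 = -360*4**2 = -360*16 = -5760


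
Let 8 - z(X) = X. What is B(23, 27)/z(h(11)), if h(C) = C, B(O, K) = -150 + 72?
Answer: 26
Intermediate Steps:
B(O, K) = -78
z(X) = 8 - X
B(23, 27)/z(h(11)) = -78/(8 - 1*11) = -78/(8 - 11) = -78/(-3) = -78*(-1/3) = 26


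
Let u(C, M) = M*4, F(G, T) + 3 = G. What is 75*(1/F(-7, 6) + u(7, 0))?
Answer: -15/2 ≈ -7.5000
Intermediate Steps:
F(G, T) = -3 + G
u(C, M) = 4*M
75*(1/F(-7, 6) + u(7, 0)) = 75*(1/(-3 - 7) + 4*0) = 75*(1/(-10) + 0) = 75*(-⅒ + 0) = 75*(-⅒) = -15/2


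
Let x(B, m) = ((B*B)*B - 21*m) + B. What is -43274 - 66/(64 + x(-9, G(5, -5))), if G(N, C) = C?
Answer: -24622840/569 ≈ -43274.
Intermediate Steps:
x(B, m) = B + B³ - 21*m (x(B, m) = (B²*B - 21*m) + B = (B³ - 21*m) + B = B + B³ - 21*m)
-43274 - 66/(64 + x(-9, G(5, -5))) = -43274 - 66/(64 + (-9 + (-9)³ - 21*(-5))) = -43274 - 66/(64 + (-9 - 729 + 105)) = -43274 - 66/(64 - 633) = -43274 - 66/(-569) = -43274 - 66*(-1/569) = -43274 + 66/569 = -24622840/569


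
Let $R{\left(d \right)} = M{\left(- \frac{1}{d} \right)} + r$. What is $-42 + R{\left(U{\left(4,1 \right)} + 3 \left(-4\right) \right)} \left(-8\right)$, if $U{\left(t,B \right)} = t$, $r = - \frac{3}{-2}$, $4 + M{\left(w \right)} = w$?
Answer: $-23$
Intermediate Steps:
$M{\left(w \right)} = -4 + w$
$r = \frac{3}{2}$ ($r = \left(-3\right) \left(- \frac{1}{2}\right) = \frac{3}{2} \approx 1.5$)
$R{\left(d \right)} = - \frac{5}{2} - \frac{1}{d}$ ($R{\left(d \right)} = \left(-4 - \frac{1}{d}\right) + \frac{3}{2} = - \frac{5}{2} - \frac{1}{d}$)
$-42 + R{\left(U{\left(4,1 \right)} + 3 \left(-4\right) \right)} \left(-8\right) = -42 + \left(- \frac{5}{2} - \frac{1}{4 + 3 \left(-4\right)}\right) \left(-8\right) = -42 + \left(- \frac{5}{2} - \frac{1}{4 - 12}\right) \left(-8\right) = -42 + \left(- \frac{5}{2} - \frac{1}{-8}\right) \left(-8\right) = -42 + \left(- \frac{5}{2} - - \frac{1}{8}\right) \left(-8\right) = -42 + \left(- \frac{5}{2} + \frac{1}{8}\right) \left(-8\right) = -42 - -19 = -42 + 19 = -23$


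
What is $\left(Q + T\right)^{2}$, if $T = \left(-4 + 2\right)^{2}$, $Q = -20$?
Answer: $256$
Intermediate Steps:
$T = 4$ ($T = \left(-2\right)^{2} = 4$)
$\left(Q + T\right)^{2} = \left(-20 + 4\right)^{2} = \left(-16\right)^{2} = 256$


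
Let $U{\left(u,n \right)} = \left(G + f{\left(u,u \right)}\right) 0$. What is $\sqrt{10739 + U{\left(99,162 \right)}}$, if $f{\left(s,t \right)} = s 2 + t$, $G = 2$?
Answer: $\sqrt{10739} \approx 103.63$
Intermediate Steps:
$f{\left(s,t \right)} = t + 2 s$ ($f{\left(s,t \right)} = 2 s + t = t + 2 s$)
$U{\left(u,n \right)} = 0$ ($U{\left(u,n \right)} = \left(2 + \left(u + 2 u\right)\right) 0 = \left(2 + 3 u\right) 0 = 0$)
$\sqrt{10739 + U{\left(99,162 \right)}} = \sqrt{10739 + 0} = \sqrt{10739}$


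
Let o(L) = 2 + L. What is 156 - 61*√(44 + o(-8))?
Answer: 156 - 61*√38 ≈ -220.03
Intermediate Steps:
156 - 61*√(44 + o(-8)) = 156 - 61*√(44 + (2 - 8)) = 156 - 61*√(44 - 6) = 156 - 61*√38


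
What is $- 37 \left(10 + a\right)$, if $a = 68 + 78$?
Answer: $-5772$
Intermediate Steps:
$a = 146$
$- 37 \left(10 + a\right) = - 37 \left(10 + 146\right) = \left(-37\right) 156 = -5772$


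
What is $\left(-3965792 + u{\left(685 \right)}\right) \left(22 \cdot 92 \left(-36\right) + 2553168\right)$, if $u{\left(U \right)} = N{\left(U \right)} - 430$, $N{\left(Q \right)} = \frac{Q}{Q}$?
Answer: $-9837433811184$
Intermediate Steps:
$N{\left(Q \right)} = 1$
$u{\left(U \right)} = -429$ ($u{\left(U \right)} = 1 - 430 = -429$)
$\left(-3965792 + u{\left(685 \right)}\right) \left(22 \cdot 92 \left(-36\right) + 2553168\right) = \left(-3965792 - 429\right) \left(22 \cdot 92 \left(-36\right) + 2553168\right) = - 3966221 \left(2024 \left(-36\right) + 2553168\right) = - 3966221 \left(-72864 + 2553168\right) = \left(-3966221\right) 2480304 = -9837433811184$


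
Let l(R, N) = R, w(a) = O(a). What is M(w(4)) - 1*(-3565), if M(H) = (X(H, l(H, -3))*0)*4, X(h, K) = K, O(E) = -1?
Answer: 3565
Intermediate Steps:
w(a) = -1
M(H) = 0 (M(H) = (H*0)*4 = 0*4 = 0)
M(w(4)) - 1*(-3565) = 0 - 1*(-3565) = 0 + 3565 = 3565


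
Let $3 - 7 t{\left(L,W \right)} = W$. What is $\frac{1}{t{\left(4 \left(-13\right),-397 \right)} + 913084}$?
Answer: $\frac{7}{6391988} \approx 1.0951 \cdot 10^{-6}$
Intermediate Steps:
$t{\left(L,W \right)} = \frac{3}{7} - \frac{W}{7}$
$\frac{1}{t{\left(4 \left(-13\right),-397 \right)} + 913084} = \frac{1}{\left(\frac{3}{7} - - \frac{397}{7}\right) + 913084} = \frac{1}{\left(\frac{3}{7} + \frac{397}{7}\right) + 913084} = \frac{1}{\frac{400}{7} + 913084} = \frac{1}{\frac{6391988}{7}} = \frac{7}{6391988}$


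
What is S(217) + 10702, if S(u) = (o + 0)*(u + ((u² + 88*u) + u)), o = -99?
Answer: -6584579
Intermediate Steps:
S(u) = -8910*u - 99*u² (S(u) = (-99 + 0)*(u + ((u² + 88*u) + u)) = -99*(u + (u² + 89*u)) = -99*(u² + 90*u) = -8910*u - 99*u²)
S(217) + 10702 = -99*217*(90 + 217) + 10702 = -99*217*307 + 10702 = -6595281 + 10702 = -6584579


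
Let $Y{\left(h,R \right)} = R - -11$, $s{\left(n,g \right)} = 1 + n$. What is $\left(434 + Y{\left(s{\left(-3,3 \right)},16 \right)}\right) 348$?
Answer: $160428$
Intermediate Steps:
$Y{\left(h,R \right)} = 11 + R$ ($Y{\left(h,R \right)} = R + 11 = 11 + R$)
$\left(434 + Y{\left(s{\left(-3,3 \right)},16 \right)}\right) 348 = \left(434 + \left(11 + 16\right)\right) 348 = \left(434 + 27\right) 348 = 461 \cdot 348 = 160428$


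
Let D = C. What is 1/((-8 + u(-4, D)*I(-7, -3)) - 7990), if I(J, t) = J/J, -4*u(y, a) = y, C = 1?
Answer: -1/7997 ≈ -0.00012505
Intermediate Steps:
D = 1
u(y, a) = -y/4
I(J, t) = 1
1/((-8 + u(-4, D)*I(-7, -3)) - 7990) = 1/((-8 - ¼*(-4)*1) - 7990) = 1/((-8 + 1*1) - 7990) = 1/((-8 + 1) - 7990) = 1/(-7 - 7990) = 1/(-7997) = -1/7997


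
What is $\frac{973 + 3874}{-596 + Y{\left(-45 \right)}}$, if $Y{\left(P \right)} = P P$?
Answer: $\frac{4847}{1429} \approx 3.3919$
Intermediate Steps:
$Y{\left(P \right)} = P^{2}$
$\frac{973 + 3874}{-596 + Y{\left(-45 \right)}} = \frac{973 + 3874}{-596 + \left(-45\right)^{2}} = \frac{4847}{-596 + 2025} = \frac{4847}{1429}$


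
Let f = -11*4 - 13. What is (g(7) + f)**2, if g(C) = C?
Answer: 2500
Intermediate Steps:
f = -57 (f = -44 - 13 = -57)
(g(7) + f)**2 = (7 - 57)**2 = (-50)**2 = 2500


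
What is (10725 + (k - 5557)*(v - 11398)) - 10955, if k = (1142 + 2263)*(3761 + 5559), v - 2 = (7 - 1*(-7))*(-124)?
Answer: -416665792906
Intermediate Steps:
v = -1734 (v = 2 + (7 - 1*(-7))*(-124) = 2 + (7 + 7)*(-124) = 2 + 14*(-124) = 2 - 1736 = -1734)
k = 31734600 (k = 3405*9320 = 31734600)
(10725 + (k - 5557)*(v - 11398)) - 10955 = (10725 + (31734600 - 5557)*(-1734 - 11398)) - 10955 = (10725 + 31729043*(-13132)) - 10955 = (10725 - 416665792676) - 10955 = -416665781951 - 10955 = -416665792906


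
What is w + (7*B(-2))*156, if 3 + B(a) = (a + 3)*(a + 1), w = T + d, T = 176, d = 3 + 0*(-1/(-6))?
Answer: -4189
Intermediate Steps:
d = 3 (d = 3 + 0*(-1*(-1/6)) = 3 + 0*(1/6) = 3 + 0 = 3)
w = 179 (w = 176 + 3 = 179)
B(a) = -3 + (1 + a)*(3 + a) (B(a) = -3 + (a + 3)*(a + 1) = -3 + (3 + a)*(1 + a) = -3 + (1 + a)*(3 + a))
w + (7*B(-2))*156 = 179 + (7*(-2*(4 - 2)))*156 = 179 + (7*(-2*2))*156 = 179 + (7*(-4))*156 = 179 - 28*156 = 179 - 4368 = -4189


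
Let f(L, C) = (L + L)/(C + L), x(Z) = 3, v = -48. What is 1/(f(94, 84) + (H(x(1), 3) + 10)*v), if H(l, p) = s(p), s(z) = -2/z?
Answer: -89/39778 ≈ -0.0022374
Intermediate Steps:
H(l, p) = -2/p
f(L, C) = 2*L/(C + L) (f(L, C) = (2*L)/(C + L) = 2*L/(C + L))
1/(f(94, 84) + (H(x(1), 3) + 10)*v) = 1/(2*94/(84 + 94) + (-2/3 + 10)*(-48)) = 1/(2*94/178 + (-2*⅓ + 10)*(-48)) = 1/(2*94*(1/178) + (-⅔ + 10)*(-48)) = 1/(94/89 + (28/3)*(-48)) = 1/(94/89 - 448) = 1/(-39778/89) = -89/39778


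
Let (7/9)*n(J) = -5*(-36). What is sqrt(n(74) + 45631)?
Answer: sqrt(2247259)/7 ≈ 214.16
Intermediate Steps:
n(J) = 1620/7 (n(J) = 9*(-5*(-36))/7 = (9/7)*180 = 1620/7)
sqrt(n(74) + 45631) = sqrt(1620/7 + 45631) = sqrt(321037/7) = sqrt(2247259)/7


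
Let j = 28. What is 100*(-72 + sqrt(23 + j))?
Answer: -7200 + 100*sqrt(51) ≈ -6485.9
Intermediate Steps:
100*(-72 + sqrt(23 + j)) = 100*(-72 + sqrt(23 + 28)) = 100*(-72 + sqrt(51)) = -7200 + 100*sqrt(51)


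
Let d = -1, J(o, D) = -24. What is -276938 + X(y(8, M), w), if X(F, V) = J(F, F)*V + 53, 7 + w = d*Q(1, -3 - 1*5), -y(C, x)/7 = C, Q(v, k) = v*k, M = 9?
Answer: -276909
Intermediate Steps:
Q(v, k) = k*v
y(C, x) = -7*C
w = 1 (w = -7 - (-3 - 1*5) = -7 - (-3 - 5) = -7 - (-8) = -7 - 1*(-8) = -7 + 8 = 1)
X(F, V) = 53 - 24*V (X(F, V) = -24*V + 53 = 53 - 24*V)
-276938 + X(y(8, M), w) = -276938 + (53 - 24*1) = -276938 + (53 - 24) = -276938 + 29 = -276909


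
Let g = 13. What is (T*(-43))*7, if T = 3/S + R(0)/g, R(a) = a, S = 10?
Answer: -903/10 ≈ -90.300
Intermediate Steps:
T = 3/10 (T = 3/10 + 0/13 = 3*(⅒) + 0*(1/13) = 3/10 + 0 = 3/10 ≈ 0.30000)
(T*(-43))*7 = ((3/10)*(-43))*7 = -129/10*7 = -903/10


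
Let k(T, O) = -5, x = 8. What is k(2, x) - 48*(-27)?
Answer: 1291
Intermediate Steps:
k(2, x) - 48*(-27) = -5 - 48*(-27) = -5 + 1296 = 1291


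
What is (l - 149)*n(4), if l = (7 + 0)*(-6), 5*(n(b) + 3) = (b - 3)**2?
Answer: 2674/5 ≈ 534.80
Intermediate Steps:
n(b) = -3 + (-3 + b)**2/5 (n(b) = -3 + (b - 3)**2/5 = -3 + (-3 + b)**2/5)
l = -42 (l = 7*(-6) = -42)
(l - 149)*n(4) = (-42 - 149)*(-3 + (-3 + 4)**2/5) = -191*(-3 + (1/5)*1**2) = -191*(-3 + (1/5)*1) = -191*(-3 + 1/5) = -191*(-14/5) = 2674/5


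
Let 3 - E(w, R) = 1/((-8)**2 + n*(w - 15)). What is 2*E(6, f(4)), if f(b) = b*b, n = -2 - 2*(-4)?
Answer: 29/5 ≈ 5.8000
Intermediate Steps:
n = 6 (n = -2 + 8 = 6)
f(b) = b**2
E(w, R) = 3 - 1/(-26 + 6*w) (E(w, R) = 3 - 1/((-8)**2 + 6*(w - 15)) = 3 - 1/(64 + 6*(-15 + w)) = 3 - 1/(64 + (-90 + 6*w)) = 3 - 1/(-26 + 6*w))
2*E(6, f(4)) = 2*((-79 + 18*6)/(2*(-13 + 3*6))) = 2*((-79 + 108)/(2*(-13 + 18))) = 2*((1/2)*29/5) = 2*((1/2)*(1/5)*29) = 2*(29/10) = 29/5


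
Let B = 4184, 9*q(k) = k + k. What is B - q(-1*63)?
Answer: 4198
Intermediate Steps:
q(k) = 2*k/9 (q(k) = (k + k)/9 = (2*k)/9 = 2*k/9)
B - q(-1*63) = 4184 - 2*(-1*63)/9 = 4184 - 2*(-63)/9 = 4184 - 1*(-14) = 4184 + 14 = 4198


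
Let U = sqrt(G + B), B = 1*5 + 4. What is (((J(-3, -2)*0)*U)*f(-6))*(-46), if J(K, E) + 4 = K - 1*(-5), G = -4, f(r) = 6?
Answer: 0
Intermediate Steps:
B = 9 (B = 5 + 4 = 9)
J(K, E) = 1 + K (J(K, E) = -4 + (K - 1*(-5)) = -4 + (K + 5) = -4 + (5 + K) = 1 + K)
U = sqrt(5) (U = sqrt(-4 + 9) = sqrt(5) ≈ 2.2361)
(((J(-3, -2)*0)*U)*f(-6))*(-46) = ((((1 - 3)*0)*sqrt(5))*6)*(-46) = (((-2*0)*sqrt(5))*6)*(-46) = ((0*sqrt(5))*6)*(-46) = (0*6)*(-46) = 0*(-46) = 0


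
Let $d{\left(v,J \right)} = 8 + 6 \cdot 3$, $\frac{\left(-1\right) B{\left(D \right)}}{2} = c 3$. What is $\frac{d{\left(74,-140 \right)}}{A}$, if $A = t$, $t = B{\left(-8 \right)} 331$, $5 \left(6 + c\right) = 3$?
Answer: $\frac{65}{26811} \approx 0.0024244$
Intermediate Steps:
$c = - \frac{27}{5}$ ($c = -6 + \frac{1}{5} \cdot 3 = -6 + \frac{3}{5} = - \frac{27}{5} \approx -5.4$)
$B{\left(D \right)} = \frac{162}{5}$ ($B{\left(D \right)} = - 2 \left(\left(- \frac{27}{5}\right) 3\right) = \left(-2\right) \left(- \frac{81}{5}\right) = \frac{162}{5}$)
$d{\left(v,J \right)} = 26$ ($d{\left(v,J \right)} = 8 + 18 = 26$)
$t = \frac{53622}{5}$ ($t = \frac{162}{5} \cdot 331 = \frac{53622}{5} \approx 10724.0$)
$A = \frac{53622}{5} \approx 10724.0$
$\frac{d{\left(74,-140 \right)}}{A} = \frac{26}{\frac{53622}{5}} = 26 \cdot \frac{5}{53622} = \frac{65}{26811}$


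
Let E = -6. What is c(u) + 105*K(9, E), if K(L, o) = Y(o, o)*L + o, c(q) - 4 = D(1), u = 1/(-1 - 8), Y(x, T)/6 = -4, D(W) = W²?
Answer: -23305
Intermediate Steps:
Y(x, T) = -24 (Y(x, T) = 6*(-4) = -24)
u = -⅑ (u = 1/(-9) = -⅑ ≈ -0.11111)
c(q) = 5 (c(q) = 4 + 1² = 4 + 1 = 5)
K(L, o) = o - 24*L (K(L, o) = -24*L + o = o - 24*L)
c(u) + 105*K(9, E) = 5 + 105*(-6 - 24*9) = 5 + 105*(-6 - 216) = 5 + 105*(-222) = 5 - 23310 = -23305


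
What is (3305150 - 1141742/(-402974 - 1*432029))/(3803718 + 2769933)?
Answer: 2759811307192/5489018305953 ≈ 0.50279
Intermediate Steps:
(3305150 - 1141742/(-402974 - 1*432029))/(3803718 + 2769933) = (3305150 - 1141742/(-402974 - 432029))/6573651 = (3305150 - 1141742/(-835003))*(1/6573651) = (3305150 - 1141742*(-1/835003))*(1/6573651) = (3305150 + 1141742/835003)*(1/6573651) = (2759811307192/835003)*(1/6573651) = 2759811307192/5489018305953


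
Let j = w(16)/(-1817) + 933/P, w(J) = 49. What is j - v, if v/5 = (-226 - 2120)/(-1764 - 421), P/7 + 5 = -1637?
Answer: -2173139869/396807362 ≈ -5.4766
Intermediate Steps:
P = -11494 (P = -35 + 7*(-1637) = -35 - 11459 = -11494)
v = 102/19 (v = 5*((-226 - 2120)/(-1764 - 421)) = 5*(-2346/(-2185)) = 5*(-2346*(-1/2185)) = 5*(102/95) = 102/19 ≈ 5.3684)
j = -2258467/20884598 (j = 49/(-1817) + 933/(-11494) = 49*(-1/1817) + 933*(-1/11494) = -49/1817 - 933/11494 = -2258467/20884598 ≈ -0.10814)
j - v = -2258467/20884598 - 1*102/19 = -2258467/20884598 - 102/19 = -2173139869/396807362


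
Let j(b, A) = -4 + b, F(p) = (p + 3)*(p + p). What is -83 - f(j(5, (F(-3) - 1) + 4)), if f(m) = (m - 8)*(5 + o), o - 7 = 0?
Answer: 1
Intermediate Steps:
F(p) = 2*p*(3 + p) (F(p) = (3 + p)*(2*p) = 2*p*(3 + p))
o = 7 (o = 7 + 0 = 7)
f(m) = -96 + 12*m (f(m) = (m - 8)*(5 + 7) = (-8 + m)*12 = -96 + 12*m)
-83 - f(j(5, (F(-3) - 1) + 4)) = -83 - (-96 + 12*(-4 + 5)) = -83 - (-96 + 12*1) = -83 - (-96 + 12) = -83 - 1*(-84) = -83 + 84 = 1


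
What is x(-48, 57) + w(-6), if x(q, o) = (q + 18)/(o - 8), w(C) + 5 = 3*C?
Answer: -1157/49 ≈ -23.612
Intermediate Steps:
w(C) = -5 + 3*C
x(q, o) = (18 + q)/(-8 + o)
x(-48, 57) + w(-6) = (18 - 48)/(-8 + 57) + (-5 + 3*(-6)) = -30/49 + (-5 - 18) = (1/49)*(-30) - 23 = -30/49 - 23 = -1157/49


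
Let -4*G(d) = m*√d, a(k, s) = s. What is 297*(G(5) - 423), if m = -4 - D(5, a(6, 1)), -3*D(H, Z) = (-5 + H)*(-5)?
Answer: -125631 + 297*√5 ≈ -1.2497e+5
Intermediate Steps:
D(H, Z) = -25/3 + 5*H/3 (D(H, Z) = -(-5 + H)*(-5)/3 = -(25 - 5*H)/3 = -25/3 + 5*H/3)
m = -4 (m = -4 - (-25/3 + (5/3)*5) = -4 - (-25/3 + 25/3) = -4 - 1*0 = -4 + 0 = -4)
G(d) = √d (G(d) = -(-1)*√d = √d)
297*(G(5) - 423) = 297*(√5 - 423) = 297*(-423 + √5) = -125631 + 297*√5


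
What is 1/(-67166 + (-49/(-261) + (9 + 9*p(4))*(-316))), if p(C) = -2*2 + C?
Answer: -261/18272561 ≈ -1.4284e-5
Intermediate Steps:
p(C) = -4 + C
1/(-67166 + (-49/(-261) + (9 + 9*p(4))*(-316))) = 1/(-67166 + (-49/(-261) + (9 + 9*(-4 + 4))*(-316))) = 1/(-67166 + (-49*(-1/261) + (9 + 9*0)*(-316))) = 1/(-67166 + (49/261 + (9 + 0)*(-316))) = 1/(-67166 + (49/261 + 9*(-316))) = 1/(-67166 + (49/261 - 2844)) = 1/(-67166 - 742235/261) = 1/(-18272561/261) = -261/18272561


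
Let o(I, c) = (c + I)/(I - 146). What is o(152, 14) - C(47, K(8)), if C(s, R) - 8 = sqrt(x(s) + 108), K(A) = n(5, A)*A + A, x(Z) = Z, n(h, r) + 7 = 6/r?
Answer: 59/3 - sqrt(155) ≈ 7.2168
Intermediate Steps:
n(h, r) = -7 + 6/r
o(I, c) = (I + c)/(-146 + I)
K(A) = A + A*(-7 + 6/A) (K(A) = (-7 + 6/A)*A + A = A*(-7 + 6/A) + A = A + A*(-7 + 6/A))
C(s, R) = 8 + sqrt(108 + s) (C(s, R) = 8 + sqrt(s + 108) = 8 + sqrt(108 + s))
o(152, 14) - C(47, K(8)) = (152 + 14)/(-146 + 152) - (8 + sqrt(108 + 47)) = 166/6 - (8 + sqrt(155)) = (1/6)*166 + (-8 - sqrt(155)) = 83/3 + (-8 - sqrt(155)) = 59/3 - sqrt(155)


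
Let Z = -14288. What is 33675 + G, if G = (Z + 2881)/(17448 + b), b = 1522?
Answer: 638803343/18970 ≈ 33674.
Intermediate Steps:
G = -11407/18970 (G = (-14288 + 2881)/(17448 + 1522) = -11407/18970 ≈ -0.60132)
33675 + G = 33675 - 11407/18970 = 638803343/18970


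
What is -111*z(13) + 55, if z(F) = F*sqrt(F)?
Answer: 55 - 1443*sqrt(13) ≈ -5147.8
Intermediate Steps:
z(F) = F**(3/2)
-111*z(13) + 55 = -1443*sqrt(13) + 55 = 55 - 1443*sqrt(13)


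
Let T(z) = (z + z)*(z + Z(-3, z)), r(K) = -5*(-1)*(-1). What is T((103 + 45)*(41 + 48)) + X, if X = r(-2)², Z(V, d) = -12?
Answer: 346687065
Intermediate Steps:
r(K) = -5 (r(K) = 5*(-1) = -5)
T(z) = 2*z*(-12 + z) (T(z) = (z + z)*(z - 12) = (2*z)*(-12 + z) = 2*z*(-12 + z))
X = 25 (X = (-5)² = 25)
T((103 + 45)*(41 + 48)) + X = 2*((103 + 45)*(41 + 48))*(-12 + (103 + 45)*(41 + 48)) + 25 = 2*(148*89)*(-12 + 148*89) + 25 = 2*13172*(-12 + 13172) + 25 = 2*13172*13160 + 25 = 346687040 + 25 = 346687065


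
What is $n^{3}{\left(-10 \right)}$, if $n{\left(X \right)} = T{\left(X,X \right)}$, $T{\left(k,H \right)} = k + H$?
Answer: $-8000$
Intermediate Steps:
$T{\left(k,H \right)} = H + k$
$n{\left(X \right)} = 2 X$ ($n{\left(X \right)} = X + X = 2 X$)
$n^{3}{\left(-10 \right)} = \left(2 \left(-10\right)\right)^{3} = \left(-20\right)^{3} = -8000$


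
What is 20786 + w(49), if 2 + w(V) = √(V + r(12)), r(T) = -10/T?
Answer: 20784 + 17*√6/6 ≈ 20791.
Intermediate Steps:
w(V) = -2 + √(-⅚ + V) (w(V) = -2 + √(V - 10/12) = -2 + √(V - 10*1/12) = -2 + √(V - ⅚) = -2 + √(-⅚ + V))
20786 + w(49) = 20786 + (-2 + √(-30 + 36*49)/6) = 20786 + (-2 + √(-30 + 1764)/6) = 20786 + (-2 + √1734/6) = 20786 + (-2 + (17*√6)/6) = 20786 + (-2 + 17*√6/6) = 20784 + 17*√6/6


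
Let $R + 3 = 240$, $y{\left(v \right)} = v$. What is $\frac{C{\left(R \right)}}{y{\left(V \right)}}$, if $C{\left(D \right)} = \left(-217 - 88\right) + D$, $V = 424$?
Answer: $- \frac{17}{106} \approx -0.16038$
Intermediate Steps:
$R = 237$ ($R = -3 + 240 = 237$)
$C{\left(D \right)} = -305 + D$
$\frac{C{\left(R \right)}}{y{\left(V \right)}} = \frac{-305 + 237}{424} = \left(-68\right) \frac{1}{424} = - \frac{17}{106}$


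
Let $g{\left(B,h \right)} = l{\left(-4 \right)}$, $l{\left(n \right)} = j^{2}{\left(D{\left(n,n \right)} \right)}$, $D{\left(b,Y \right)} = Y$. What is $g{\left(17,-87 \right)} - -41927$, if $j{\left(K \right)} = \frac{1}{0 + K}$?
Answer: $\frac{670833}{16} \approx 41927.0$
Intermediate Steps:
$j{\left(K \right)} = \frac{1}{K}$
$l{\left(n \right)} = \frac{1}{n^{2}}$ ($l{\left(n \right)} = \left(\frac{1}{n}\right)^{2} = \frac{1}{n^{2}}$)
$g{\left(B,h \right)} = \frac{1}{16}$
$g{\left(17,-87 \right)} - -41927 = \frac{1}{16} - -41927 = \frac{1}{16} + 41927 = \frac{670833}{16}$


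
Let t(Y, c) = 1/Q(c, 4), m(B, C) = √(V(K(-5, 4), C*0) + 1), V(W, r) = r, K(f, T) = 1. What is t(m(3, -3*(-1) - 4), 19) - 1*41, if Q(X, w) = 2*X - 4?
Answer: -1393/34 ≈ -40.971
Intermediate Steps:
Q(X, w) = -4 + 2*X
m(B, C) = 1 (m(B, C) = √(C*0 + 1) = √(0 + 1) = √1 = 1)
t(Y, c) = 1/(-4 + 2*c)
t(m(3, -3*(-1) - 4), 19) - 1*41 = 1/(2*(-2 + 19)) - 1*41 = (½)/17 - 41 = (½)*(1/17) - 41 = 1/34 - 41 = -1393/34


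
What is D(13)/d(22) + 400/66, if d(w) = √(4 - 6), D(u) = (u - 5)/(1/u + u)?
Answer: 200/33 - 26*I*√2/85 ≈ 6.0606 - 0.43258*I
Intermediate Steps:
D(u) = (-5 + u)/(u + 1/u)
d(w) = I*√2 (d(w) = √(-2) = I*√2)
D(13)/d(22) + 400/66 = (13*(-5 + 13)/(1 + 13²))/((I*√2)) + 400/66 = (13*8/(1 + 169))*(-I*√2/2) + 400*(1/66) = (13*8/170)*(-I*√2/2) + 200/33 = (13*(1/170)*8)*(-I*√2/2) + 200/33 = 52*(-I*√2/2)/85 + 200/33 = -26*I*√2/85 + 200/33 = 200/33 - 26*I*√2/85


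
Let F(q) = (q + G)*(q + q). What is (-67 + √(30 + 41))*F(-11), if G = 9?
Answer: -2948 + 44*√71 ≈ -2577.3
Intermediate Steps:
F(q) = 2*q*(9 + q) (F(q) = (q + 9)*(q + q) = (9 + q)*(2*q) = 2*q*(9 + q))
(-67 + √(30 + 41))*F(-11) = (-67 + √(30 + 41))*(2*(-11)*(9 - 11)) = (-67 + √71)*(2*(-11)*(-2)) = (-67 + √71)*44 = -2948 + 44*√71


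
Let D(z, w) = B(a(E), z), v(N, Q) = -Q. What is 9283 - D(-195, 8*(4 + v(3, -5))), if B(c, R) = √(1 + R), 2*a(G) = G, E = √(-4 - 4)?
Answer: 9283 - I*√194 ≈ 9283.0 - 13.928*I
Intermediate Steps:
E = 2*I*√2 (E = √(-8) = 2*I*√2 ≈ 2.8284*I)
a(G) = G/2
D(z, w) = √(1 + z)
9283 - D(-195, 8*(4 + v(3, -5))) = 9283 - √(1 - 195) = 9283 - √(-194) = 9283 - I*√194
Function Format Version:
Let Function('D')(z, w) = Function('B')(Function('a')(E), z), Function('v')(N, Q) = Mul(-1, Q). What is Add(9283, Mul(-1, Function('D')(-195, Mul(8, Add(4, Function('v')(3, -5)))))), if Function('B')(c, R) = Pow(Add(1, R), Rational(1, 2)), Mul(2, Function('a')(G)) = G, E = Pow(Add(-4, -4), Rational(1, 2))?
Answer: Add(9283, Mul(-1, I, Pow(194, Rational(1, 2)))) ≈ Add(9283.0, Mul(-13.928, I))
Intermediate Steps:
E = Mul(2, I, Pow(2, Rational(1, 2))) (E = Pow(-8, Rational(1, 2)) = Mul(2, I, Pow(2, Rational(1, 2))) ≈ Mul(2.8284, I))
Function('a')(G) = Mul(Rational(1, 2), G)
Function('D')(z, w) = Pow(Add(1, z), Rational(1, 2))
Add(9283, Mul(-1, Function('D')(-195, Mul(8, Add(4, Function('v')(3, -5)))))) = Add(9283, Mul(-1, Pow(Add(1, -195), Rational(1, 2)))) = Add(9283, Mul(-1, Pow(-194, Rational(1, 2)))) = Add(9283, Mul(-1, Mul(I, Pow(194, Rational(1, 2))))) = Add(9283, Mul(-1, I, Pow(194, Rational(1, 2))))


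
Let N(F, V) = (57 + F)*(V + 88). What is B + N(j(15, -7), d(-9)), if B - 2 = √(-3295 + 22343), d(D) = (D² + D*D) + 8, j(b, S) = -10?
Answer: 12128 + 2*√4762 ≈ 12266.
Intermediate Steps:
d(D) = 8 + 2*D² (d(D) = (D² + D²) + 8 = 2*D² + 8 = 8 + 2*D²)
N(F, V) = (57 + F)*(88 + V)
B = 2 + 2*√4762 (B = 2 + √(-3295 + 22343) = 2 + √19048 = 2 + 2*√4762 ≈ 140.01)
B + N(j(15, -7), d(-9)) = (2 + 2*√4762) + (5016 + 57*(8 + 2*(-9)²) + 88*(-10) - 10*(8 + 2*(-9)²)) = (2 + 2*√4762) + (5016 + 57*(8 + 2*81) - 880 - 10*(8 + 2*81)) = (2 + 2*√4762) + (5016 + 57*(8 + 162) - 880 - 10*(8 + 162)) = (2 + 2*√4762) + (5016 + 57*170 - 880 - 10*170) = (2 + 2*√4762) + (5016 + 9690 - 880 - 1700) = (2 + 2*√4762) + 12126 = 12128 + 2*√4762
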